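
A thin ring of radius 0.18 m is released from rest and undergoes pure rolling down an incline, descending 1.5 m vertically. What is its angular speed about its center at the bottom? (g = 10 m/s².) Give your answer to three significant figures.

With I = MR², the ratio k = I/(MR²) is 1.
Rolling without slipping gives ω = v/R, so the total kinetic energy is ½Mv² + ½Iω² = ½(1+k)Mv² = Mv².
Energy conservation Mgh = ½(1+k)Mv² gives v = √(2gh/(1+k)) = √(2 × 10 × 1.5 / 2) = 3.873 m/s.
Then ω = v/R = 3.873 / 0.18 ≈ 21.5 rad/s.

ω ≈ 21.5 rad/s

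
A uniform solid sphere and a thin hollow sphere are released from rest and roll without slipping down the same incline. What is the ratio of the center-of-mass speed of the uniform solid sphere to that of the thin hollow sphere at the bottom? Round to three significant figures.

Each satisfies Mgh = ½(1+k)Mv² with k = I/(MR²), so v ∝ 1/√(1+k).
For the uniform solid sphere k = 0.4; for the thin hollow sphere k = 2/3.
v₁/v₂ = √((1+k₂)/(1+k₁)) = √(1.667/1.4) ≈ 1.09.

v_ratio ≈ 1.09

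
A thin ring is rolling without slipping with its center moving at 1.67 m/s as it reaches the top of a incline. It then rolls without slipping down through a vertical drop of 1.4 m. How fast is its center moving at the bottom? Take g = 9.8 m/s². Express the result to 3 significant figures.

For this body I = MR², i.e. k = I/(MR²) = 1.
Pure rolling means v = ωR; then KE = ½Mv² + ½I(v/R)² = ½(1+k)Mv² = Mv².
Conserving energy between top and bottom: Mv² = Mv₀² + Mgh, hence v² = v₀² + 2gh/(1+k).
v = √(1.67² + 2×9.8×1.4/2) = √16.51 ≈ 4.06 m/s.

v ≈ 4.06 m/s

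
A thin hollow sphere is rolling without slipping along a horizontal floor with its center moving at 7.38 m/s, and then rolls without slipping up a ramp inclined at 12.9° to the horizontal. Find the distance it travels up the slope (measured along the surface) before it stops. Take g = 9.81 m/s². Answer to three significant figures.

d ≈ 20.7 m

For this body I = (2/3)MR², i.e. k = I/(MR²) = 2/3.
The rolling condition ω = v/R makes the rotational term ½I(v/R)² = ½kMv², so KE_total = ½(1+k)Mv² = (5/6)Mv².
Setting this equal to Mgh gives the vertical rise h = (1+k)v₀²/(2g) = 1.667×7.38²/(2×9.81) = 4.627 m.
The distance along the slope is d = h/sinθ = 4.627/sin12.9° ≈ 20.7 m.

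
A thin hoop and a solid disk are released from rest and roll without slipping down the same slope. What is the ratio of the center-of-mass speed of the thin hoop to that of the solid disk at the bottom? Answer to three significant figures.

Each satisfies Mgh = ½(1+k)Mv² with k = I/(MR²), so v ∝ 1/√(1+k).
For the thin hoop k = 1; for the solid disk k = 0.5.
v₁/v₂ = √((1+k₂)/(1+k₁)) = √(1.5/2) ≈ 0.866.

v_ratio ≈ 0.866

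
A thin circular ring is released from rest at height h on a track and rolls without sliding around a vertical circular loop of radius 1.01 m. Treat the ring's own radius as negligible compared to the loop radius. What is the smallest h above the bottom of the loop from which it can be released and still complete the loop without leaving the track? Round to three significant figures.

For this body I = MR², i.e. k = I/(MR²) = 1.
At the top of the loop, the minimum-contact condition is Mg = Mv_top²/r, so v_top² = gr.
With ω = v/R, the kinetic energy at speed v is ½(1+k)Mv² = Mv².
Energy conservation from release (height h) to the top (height 2r): Mgh = Mg(2r) + M·gr.
Thus h_min = 2r + (1+k)r/2 = r(2 + 2/2) = 1.01 × 3 ≈ 3.03 m.

h_min ≈ 3.03 m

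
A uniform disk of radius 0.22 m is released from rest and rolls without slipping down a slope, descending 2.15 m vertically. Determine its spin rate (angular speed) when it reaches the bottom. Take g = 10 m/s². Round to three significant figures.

With I = (1/2)MR², the ratio k = I/(MR²) is 0.5.
Rolling without slipping gives ω = v/R, so the total kinetic energy is ½Mv² + ½Iω² = ½(1+k)Mv² = (3/4)Mv².
Energy conservation Mgh = ½(1+k)Mv² gives v = √(2gh/(1+k)) = √(2 × 10 × 2.15 / 1.5) = 5.354 m/s.
The angular speed follows from ω = v/R = 5.354/0.22 ≈ 24.3 rad/s.

ω ≈ 24.3 rad/s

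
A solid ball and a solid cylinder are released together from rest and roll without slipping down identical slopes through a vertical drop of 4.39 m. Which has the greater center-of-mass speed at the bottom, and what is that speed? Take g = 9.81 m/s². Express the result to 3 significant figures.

the solid ball, at v ≈ 7.84 m/s

For rolling without slipping, Mgh = ½(1+k)Mv² where k = I/(MR²), so v = √(2gh/(1+k)).
Solid ball: k = 0.4, giving v = √(2×9.81×4.39/1.4) = 7.844 m/s.
Solid cylinder: k = 0.5, giving v = √(2×9.81×4.39/1.5) = 7.578 m/s.
The smaller k wins: the solid ball, at ≈ 7.84 m/s.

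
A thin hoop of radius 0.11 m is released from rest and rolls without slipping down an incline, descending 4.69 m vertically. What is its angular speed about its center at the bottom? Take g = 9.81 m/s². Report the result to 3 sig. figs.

ω ≈ 61.7 rad/s

The moment of inertia is MR², giving k ≡ I/(MR²) = 1.
Pure rolling means v = ωR; then KE = ½Mv² + ½I(v/R)² = ½(1+k)Mv² = Mv².
Energy conservation Mgh = ½(1+k)Mv² gives v = √(2gh/(1+k)) = √(2 × 9.81 × 4.69 / 2) = 6.783 m/s.
The angular speed follows from ω = v/R = 6.783/0.11 ≈ 61.7 rad/s.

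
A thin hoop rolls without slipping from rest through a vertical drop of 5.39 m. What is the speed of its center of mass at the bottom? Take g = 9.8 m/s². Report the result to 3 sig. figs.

v ≈ 7.27 m/s

The moment of inertia is MR², giving k ≡ I/(MR²) = 1.
Rolling without slipping gives ω = v/R, so the total kinetic energy is ½Mv² + ½Iω² = ½(1+k)Mv² = Mv².
Setting Mgh = Mv² gives v = √(2gh/(1+k)) = √(2·9.8·5.39/2) ≈ 7.27 m/s.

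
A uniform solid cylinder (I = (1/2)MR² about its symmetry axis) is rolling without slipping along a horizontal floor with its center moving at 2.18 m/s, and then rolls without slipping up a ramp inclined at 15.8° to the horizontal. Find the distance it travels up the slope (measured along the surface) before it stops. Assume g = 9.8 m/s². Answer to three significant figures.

d ≈ 1.34 m

For this body I = (1/2)MR², i.e. k = I/(MR²) = 0.5.
Rolling without slipping gives ω = v/R, so the total kinetic energy is ½Mv² + ½Iω² = ½(1+k)Mv² = (3/4)Mv².
Setting this equal to Mgh gives the vertical rise h = (1+k)v₀²/(2g) = 1.5×2.18²/(2×9.8) = 0.3637 m.
The distance along the slope is d = h/sinθ = 0.3637/sin15.8° ≈ 1.34 m.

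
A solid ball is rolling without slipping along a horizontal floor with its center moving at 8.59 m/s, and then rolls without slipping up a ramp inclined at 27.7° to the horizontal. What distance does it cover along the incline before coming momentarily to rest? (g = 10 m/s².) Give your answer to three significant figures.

d ≈ 11.1 m

The moment of inertia is (2/5)MR², giving k ≡ I/(MR²) = 0.4.
Pure rolling means v = ωR; then KE = ½Mv² + ½I(v/R)² = ½(1+k)Mv² = (7/10)Mv².
Setting this equal to Mgh gives the vertical rise h = (1+k)v₀²/(2g) = 1.4×8.59²/(2×10) = 5.165 m.
The distance along the slope is d = h/sinθ = 5.165/sin27.7° ≈ 11.1 m.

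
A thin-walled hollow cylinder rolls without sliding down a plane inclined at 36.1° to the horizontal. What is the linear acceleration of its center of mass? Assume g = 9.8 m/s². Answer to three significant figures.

The moment of inertia is MR², giving k ≡ I/(MR²) = 1.
Translational: Mg sinθ − f = Ma. Rotational about the CM: fR = Iα = kMRa, so f = kMa.
Eliminating f: Mg sinθ = (1+k)Ma, so a = g sinθ/(1+k) = 9.8 × sin36.1° / 2 ≈ 2.89 m/s².

a ≈ 2.89 m/s²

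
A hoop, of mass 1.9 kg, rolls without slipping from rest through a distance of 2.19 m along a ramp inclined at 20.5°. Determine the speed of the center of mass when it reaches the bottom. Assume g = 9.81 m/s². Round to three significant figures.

Here I = MR², so the shape factor k = I/(MR²) = 1.
The rolling condition ω = v/R makes the rotational term ½I(v/R)² = ½kMv², so KE_total = ½(1+k)Mv² = Mv².
The vertical drop is h = L sinθ = 2.19 × sin20.5° = 0.767 m.
Energy conservation: Mgh = Mv², so v = √(2gh/(1+k)) = √(2 × 9.81 × 0.767 / 2) ≈ 2.74 m/s.

v ≈ 2.74 m/s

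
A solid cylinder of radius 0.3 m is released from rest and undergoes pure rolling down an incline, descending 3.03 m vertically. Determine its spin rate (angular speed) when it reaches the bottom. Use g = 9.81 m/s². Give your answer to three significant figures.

The moment of inertia is (1/2)MR², giving k ≡ I/(MR²) = 0.5.
Since it rolls without slipping, ω = v/R and KE = ½Mv² + ½Iω² = ½(1+k)Mv² = (3/4)Mv².
Energy conservation Mgh = ½(1+k)Mv² gives v = √(2gh/(1+k)) = √(2 × 9.81 × 3.03 / 1.5) = 6.295 m/s.
Then ω = v/R = 6.295 / 0.3 ≈ 21.0 rad/s.

ω ≈ 21.0 rad/s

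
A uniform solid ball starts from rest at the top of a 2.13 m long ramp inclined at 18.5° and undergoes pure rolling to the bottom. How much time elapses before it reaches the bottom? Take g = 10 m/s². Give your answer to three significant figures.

Here I = (2/5)MR², so the shape factor k = I/(MR²) = 0.4.
Newton's second law down the slope: Mg sinθ − f = Ma. The torque equation fR = Iα (with α = a/R) gives f = kMa.
Hence a = g sinθ/(1+k) = 10×sin18.5°/1.4 = 2.266 m/s².
With constant a from rest, t = √(2L/a) = √(2·2.13/2.266) ≈ 1.37 s.

t ≈ 1.37 s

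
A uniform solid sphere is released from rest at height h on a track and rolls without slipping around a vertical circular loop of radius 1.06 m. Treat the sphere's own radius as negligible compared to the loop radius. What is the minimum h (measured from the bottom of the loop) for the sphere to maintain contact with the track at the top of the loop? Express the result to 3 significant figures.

h_min ≈ 2.86 m

The moment of inertia is (2/5)MR², giving k ≡ I/(MR²) = 0.4.
At the top of the loop, the minimum-contact condition is Mg = Mv_top²/r, so v_top² = gr.
With ω = v/R, the kinetic energy at speed v is ½(1+k)Mv² = (7/10)Mv².
Energy conservation from release (height h) to the top (height 2r): Mgh = Mg(2r) + (7/10)M·gr.
Thus h_min = 2r + (1+k)r/2 = r(2 + 1.4/2) = 1.06 × 2.7 ≈ 2.86 m.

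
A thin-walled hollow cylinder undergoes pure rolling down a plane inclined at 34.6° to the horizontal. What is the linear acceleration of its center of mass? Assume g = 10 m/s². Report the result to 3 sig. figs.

For this body I = MR², i.e. k = I/(MR²) = 1.
Newton's second law down the slope: Mg sinθ − f = Ma. The torque equation fR = Iα (with α = a/R) gives f = kMa.
Eliminating f: Mg sinθ = (1+k)Ma, so a = g sinθ/(1+k) = 10 × sin34.6° / 2 ≈ 2.84 m/s².

a ≈ 2.84 m/s²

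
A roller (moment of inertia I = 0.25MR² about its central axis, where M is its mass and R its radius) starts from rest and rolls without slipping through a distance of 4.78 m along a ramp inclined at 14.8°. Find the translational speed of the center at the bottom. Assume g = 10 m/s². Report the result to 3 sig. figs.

Here I = 0.25MR², so the shape factor k = I/(MR²) = 0.25.
Since it rolls without slipping, ω = v/R and KE = ½Mv² + ½Iω² = ½(1+k)Mv² = (5/8)Mv².
The vertical drop is h = L sinθ = 4.78 × sin14.8° = 1.221 m.
Setting Mgh = (5/8)Mv² gives v = √(2gh/(1+k)) = √(2·10·1.221/1.25) ≈ 4.42 m/s.

v ≈ 4.42 m/s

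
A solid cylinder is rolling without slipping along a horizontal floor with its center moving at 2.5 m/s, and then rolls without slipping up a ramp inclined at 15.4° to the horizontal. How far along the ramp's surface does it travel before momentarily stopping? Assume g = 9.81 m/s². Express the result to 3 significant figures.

d ≈ 1.80 m

Here I = (1/2)MR², so the shape factor k = I/(MR²) = 0.5.
Since it rolls without slipping, ω = v/R and KE = ½Mv² + ½Iω² = ½(1+k)Mv² = (3/4)Mv².
Setting this equal to Mgh gives the vertical rise h = (1+k)v₀²/(2g) = 1.5×2.5²/(2×9.81) = 0.4778 m.
The distance along the slope is d = h/sinθ = 0.4778/sin15.4° ≈ 1.80 m.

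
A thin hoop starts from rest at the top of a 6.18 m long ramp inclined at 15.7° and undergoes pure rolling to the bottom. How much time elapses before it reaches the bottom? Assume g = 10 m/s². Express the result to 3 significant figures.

t ≈ 3.02 s

Here I = MR², so the shape factor k = I/(MR²) = 1.
Newton's second law down the slope: Mg sinθ − f = Ma. The torque equation fR = Iα (with α = a/R) gives f = kMa.
Hence a = g sinθ/(1+k) = 10×sin15.7°/2 = 1.353 m/s².
With constant a from rest, t = √(2L/a) = √(2·6.18/1.353) ≈ 3.02 s.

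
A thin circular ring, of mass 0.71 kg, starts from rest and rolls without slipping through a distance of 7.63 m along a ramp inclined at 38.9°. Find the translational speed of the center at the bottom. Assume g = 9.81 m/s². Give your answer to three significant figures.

With I = MR², the ratio k = I/(MR²) is 1.
The rolling condition ω = v/R makes the rotational term ½I(v/R)² = ½kMv², so KE_total = ½(1+k)Mv² = Mv².
The vertical drop is h = L sinθ = 7.63 × sin38.9° = 4.791 m.
Setting Mgh = Mv² gives v = √(2gh/(1+k)) = √(2·9.81·4.791/2) ≈ 6.86 m/s.

v ≈ 6.86 m/s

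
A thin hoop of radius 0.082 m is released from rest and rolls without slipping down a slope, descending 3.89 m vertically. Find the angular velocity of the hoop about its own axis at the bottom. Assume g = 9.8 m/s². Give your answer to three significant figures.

The moment of inertia is MR², giving k ≡ I/(MR²) = 1.
Rolling without slipping gives ω = v/R, so the total kinetic energy is ½Mv² + ½Iω² = ½(1+k)Mv² = Mv².
Energy conservation Mgh = ½(1+k)Mv² gives v = √(2gh/(1+k)) = √(2 × 9.8 × 3.89 / 2) = 6.174 m/s.
The angular speed follows from ω = v/R = 6.174/0.082 ≈ 75.3 rad/s.

ω ≈ 75.3 rad/s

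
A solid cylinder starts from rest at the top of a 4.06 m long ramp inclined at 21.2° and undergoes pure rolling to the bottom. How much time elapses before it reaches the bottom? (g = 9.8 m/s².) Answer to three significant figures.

t ≈ 1.85 s

With I = (1/2)MR², the ratio k = I/(MR²) is 0.5.
Newton's second law down the slope: Mg sinθ − f = Ma. The torque equation fR = Iα (with α = a/R) gives f = kMa.
Hence a = g sinθ/(1+k) = 9.8×sin21.2°/1.5 = 2.363 m/s².
Starting from rest, L = ½at², so t = √(2L/a) = √(2×4.06/2.363) ≈ 1.85 s.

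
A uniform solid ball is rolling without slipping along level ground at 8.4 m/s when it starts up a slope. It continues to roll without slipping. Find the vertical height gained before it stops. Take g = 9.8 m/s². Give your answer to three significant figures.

h ≈ 5.04 m

The moment of inertia is (2/5)MR², giving k ≡ I/(MR²) = 0.4.
The rolling condition ω = v/R makes the rotational term ½I(v/R)² = ½kMv², so KE_total = ½(1+k)Mv² = (7/10)Mv².
All of this converts to potential energy at the highest point: (7/10)Mv₀² = Mgh.
Thus h = (1+k)v₀²/(2g) = 1.4 × 8.4² / (2 × 9.8) ≈ 5.04 m.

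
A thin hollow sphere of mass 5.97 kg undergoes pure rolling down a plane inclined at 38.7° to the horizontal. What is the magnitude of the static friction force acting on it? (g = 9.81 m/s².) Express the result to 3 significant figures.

f ≈ 14.6 N

The moment of inertia is (2/3)MR², giving k ≡ I/(MR²) = 2/3.
Along the incline Mg sinθ − f = Ma, and torque about the center fR = Iα = kMR²(a/R) gives f = kMa.
Combining, a = g sinθ/(1+k) and f = kMa = kMg sinθ/(1+k).
f = (2/3) × 5.97 × 9.81 × sin38.7° / 1.667 ≈ 14.6 N.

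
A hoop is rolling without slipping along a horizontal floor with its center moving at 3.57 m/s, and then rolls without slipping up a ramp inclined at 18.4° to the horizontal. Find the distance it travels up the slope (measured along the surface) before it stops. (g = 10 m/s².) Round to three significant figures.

With I = MR², the ratio k = I/(MR²) is 1.
The rolling condition ω = v/R makes the rotational term ½I(v/R)² = ½kMv², so KE_total = ½(1+k)Mv² = Mv².
Setting this equal to Mgh gives the vertical rise h = (1+k)v₀²/(2g) = 2×3.57²/(2×10) = 1.274 m.
Along the incline, d = h/sinθ = 1.274/sin18.4° ≈ 4.04 m.

d ≈ 4.04 m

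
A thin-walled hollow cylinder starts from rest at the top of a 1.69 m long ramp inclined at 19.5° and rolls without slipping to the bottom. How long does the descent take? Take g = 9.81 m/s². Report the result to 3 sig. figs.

t ≈ 1.44 s

With I = MR², the ratio k = I/(MR²) is 1.
Along the incline Mg sinθ − f = Ma, and torque about the center fR = Iα = kMR²(a/R) gives f = kMa.
Hence a = g sinθ/(1+k) = 9.81×sin19.5°/2 = 1.637 m/s².
With constant a from rest, t = √(2L/a) = √(2·1.69/1.637) ≈ 1.44 s.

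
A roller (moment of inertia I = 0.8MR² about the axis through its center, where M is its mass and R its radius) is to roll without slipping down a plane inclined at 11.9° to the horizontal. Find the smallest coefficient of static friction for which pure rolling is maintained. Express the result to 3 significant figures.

With I = 0.8MR², the ratio k = I/(MR²) is 0.8.
Along the incline Mg sinθ − f = Ma, and torque about the center fR = Iα = kMR²(a/R) gives f = kMa.
These give a = g sinθ/(1+k) and the required friction f = kMg sinθ/(1+k).
With N = Mg cosθ, the no-slip condition f ≤ μN gives μ_min = f/N = k tanθ/(1+k).
μ_min = 0.8 × tan11.9° / 1.8 ≈ 0.0937.

μ_min ≈ 0.0937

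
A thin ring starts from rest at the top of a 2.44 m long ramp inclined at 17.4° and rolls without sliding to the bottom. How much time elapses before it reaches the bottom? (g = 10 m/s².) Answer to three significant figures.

The moment of inertia is MR², giving k ≡ I/(MR²) = 1.
Along the incline Mg sinθ − f = Ma, and torque about the center fR = Iα = kMR²(a/R) gives f = kMa.
Hence a = g sinθ/(1+k) = 10×sin17.4°/2 = 1.495 m/s².
With constant a from rest, t = √(2L/a) = √(2·2.44/1.495) ≈ 1.81 s.

t ≈ 1.81 s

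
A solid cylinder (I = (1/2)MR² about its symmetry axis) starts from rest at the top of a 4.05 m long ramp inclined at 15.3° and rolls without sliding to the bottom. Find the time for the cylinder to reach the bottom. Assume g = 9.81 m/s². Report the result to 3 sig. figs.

With I = (1/2)MR², the ratio k = I/(MR²) is 0.5.
Along the incline Mg sinθ − f = Ma, and torque about the center fR = Iα = kMR²(a/R) gives f = kMa.
Hence a = g sinθ/(1+k) = 9.81×sin15.3°/1.5 = 1.726 m/s².
Starting from rest, L = ½at², so t = √(2L/a) = √(2×4.05/1.726) ≈ 2.17 s.

t ≈ 2.17 s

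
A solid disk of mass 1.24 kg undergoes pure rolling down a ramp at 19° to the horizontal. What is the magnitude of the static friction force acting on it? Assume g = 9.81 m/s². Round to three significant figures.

The moment of inertia is (1/2)MR², giving k ≡ I/(MR²) = 0.5.
Along the incline Mg sinθ − f = Ma, and torque about the center fR = Iα = kMR²(a/R) gives f = kMa.
Combining, a = g sinθ/(1+k) and f = kMa = kMg sinθ/(1+k).
f = 0.5 × 1.24 × 9.81 × sin19° / 1.5 ≈ 1.32 N.

f ≈ 1.32 N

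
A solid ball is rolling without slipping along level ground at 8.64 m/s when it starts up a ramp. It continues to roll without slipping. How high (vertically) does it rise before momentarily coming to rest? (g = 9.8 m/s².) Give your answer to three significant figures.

With I = (2/5)MR², the ratio k = I/(MR²) is 0.4.
The rolling condition ω = v/R makes the rotational term ½I(v/R)² = ½kMv², so KE_total = ½(1+k)Mv² = (7/10)Mv².
All of this converts to potential energy at the highest point: (7/10)Mv₀² = Mgh.
Thus h = (1+k)v₀²/(2g) = 1.4 × 8.64² / (2 × 9.8) ≈ 5.33 m.

h ≈ 5.33 m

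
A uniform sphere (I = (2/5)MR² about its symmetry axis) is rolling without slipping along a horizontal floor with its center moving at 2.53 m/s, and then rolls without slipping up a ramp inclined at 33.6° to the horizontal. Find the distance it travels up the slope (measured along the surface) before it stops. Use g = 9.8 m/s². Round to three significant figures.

The moment of inertia is (2/5)MR², giving k ≡ I/(MR²) = 0.4.
The rolling condition ω = v/R makes the rotational term ½I(v/R)² = ½kMv², so KE_total = ½(1+k)Mv² = (7/10)Mv².
Setting this equal to Mgh gives the vertical rise h = (1+k)v₀²/(2g) = 1.4×2.53²/(2×9.8) = 0.4572 m.
Along the incline, d = h/sinθ = 0.4572/sin33.6° ≈ 0.826 m.

d ≈ 0.826 m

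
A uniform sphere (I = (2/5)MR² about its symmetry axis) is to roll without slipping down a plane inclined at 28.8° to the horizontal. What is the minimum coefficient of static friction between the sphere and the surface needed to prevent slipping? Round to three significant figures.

μ_min ≈ 0.157

The moment of inertia is (2/5)MR², giving k ≡ I/(MR²) = 0.4.
Along the incline Mg sinθ − f = Ma, and torque about the center fR = Iα = kMR²(a/R) gives f = kMa.
These give a = g sinθ/(1+k) and the required friction f = kMg sinθ/(1+k).
With N = Mg cosθ, the no-slip condition f ≤ μN gives μ_min = f/N = k tanθ/(1+k).
μ_min = 0.4 × tan28.8° / 1.4 ≈ 0.157.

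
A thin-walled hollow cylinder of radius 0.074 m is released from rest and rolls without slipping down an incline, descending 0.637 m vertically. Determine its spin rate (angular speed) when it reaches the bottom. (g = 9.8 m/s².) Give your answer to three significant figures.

ω ≈ 33.8 rad/s

Here I = MR², so the shape factor k = I/(MR²) = 1.
Pure rolling means v = ωR; then KE = ½Mv² + ½I(v/R)² = ½(1+k)Mv² = Mv².
Energy conservation Mgh = ½(1+k)Mv² gives v = √(2gh/(1+k)) = √(2 × 9.8 × 0.637 / 2) = 2.499 m/s.
The angular speed follows from ω = v/R = 2.499/0.074 ≈ 33.8 rad/s.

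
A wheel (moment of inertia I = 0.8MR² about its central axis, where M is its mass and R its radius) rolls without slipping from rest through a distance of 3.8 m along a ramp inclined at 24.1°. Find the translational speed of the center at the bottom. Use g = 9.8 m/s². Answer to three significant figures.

Here I = 0.8MR², so the shape factor k = I/(MR²) = 0.8.
Pure rolling means v = ωR; then KE = ½Mv² + ½I(v/R)² = ½(1+k)Mv² = (9/10)Mv².
The vertical drop is h = L sinθ = 3.8 × sin24.1° = 1.552 m.
Setting Mgh = (9/10)Mv² gives v = √(2gh/(1+k)) = √(2·9.8·1.552/1.8) ≈ 4.11 m/s.

v ≈ 4.11 m/s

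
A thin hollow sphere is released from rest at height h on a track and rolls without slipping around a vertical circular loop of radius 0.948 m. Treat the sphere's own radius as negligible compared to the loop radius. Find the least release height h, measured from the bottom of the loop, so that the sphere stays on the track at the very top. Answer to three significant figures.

h_min ≈ 2.69 m

The moment of inertia is (2/3)MR², giving k ≡ I/(MR²) = 2/3.
At the top, contact is just lost when gravity alone supplies the centripetal force: Mg = Mv_top²/r, i.e. v_top² = gr.
With ω = v/R, the kinetic energy at speed v is ½(1+k)Mv² = (5/6)Mv².
Energy conservation from release (height h) to the top (height 2r): Mgh = Mg(2r) + (5/6)M·gr.
Thus h_min = 2r + (1+k)r/2 = r(2 + 1.667/2) = 0.948 × 2.833 ≈ 2.69 m.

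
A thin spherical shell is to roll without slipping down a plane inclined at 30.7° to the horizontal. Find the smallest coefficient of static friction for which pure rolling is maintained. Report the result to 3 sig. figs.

Here I = (2/3)MR², so the shape factor k = I/(MR²) = 2/3.
Along the incline Mg sinθ − f = Ma, and torque about the center fR = Iα = kMR²(a/R) gives f = kMa.
These give a = g sinθ/(1+k) and the required friction f = kMg sinθ/(1+k).
With N = Mg cosθ, the no-slip condition f ≤ μN gives μ_min = f/N = k tanθ/(1+k).
μ_min = (2/3) × tan30.7° / 1.667 ≈ 0.238.

μ_min ≈ 0.238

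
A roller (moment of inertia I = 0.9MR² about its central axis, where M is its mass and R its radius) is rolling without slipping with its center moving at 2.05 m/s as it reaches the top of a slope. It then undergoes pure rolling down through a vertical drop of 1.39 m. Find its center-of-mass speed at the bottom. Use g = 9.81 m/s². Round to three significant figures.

With I = 0.9MR², the ratio k = I/(MR²) is 0.9.
Since it rolls without slipping, ω = v/R and KE = ½Mv² + ½Iω² = ½(1+k)Mv² = (19/20)Mv².
Conserving energy between top and bottom: (19/20)Mv² = (19/20)Mv₀² + Mgh, hence v² = v₀² + 2gh/(1+k).
v = √(2.05² + 2×9.81×1.39/1.9) = √18.56 ≈ 4.31 m/s.

v ≈ 4.31 m/s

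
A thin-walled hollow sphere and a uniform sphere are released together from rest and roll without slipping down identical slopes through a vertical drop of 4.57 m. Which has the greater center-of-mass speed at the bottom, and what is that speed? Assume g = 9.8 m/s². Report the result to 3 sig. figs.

For rolling without slipping, Mgh = ½(1+k)Mv² where k = I/(MR²), so v = √(2gh/(1+k)).
Thin-walled hollow sphere: k = 2/3, giving v = √(2×9.8×4.57/1.667) = 7.331 m/s.
Uniform sphere: k = 0.4, giving v = √(2×9.8×4.57/1.4) = 7.999 m/s.
The smaller k wins: the uniform sphere, at ≈ 8.00 m/s.

the uniform sphere, at v ≈ 8.00 m/s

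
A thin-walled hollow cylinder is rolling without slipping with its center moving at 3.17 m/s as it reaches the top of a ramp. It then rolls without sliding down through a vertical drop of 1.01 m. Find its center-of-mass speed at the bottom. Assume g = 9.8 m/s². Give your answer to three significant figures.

For this body I = MR², i.e. k = I/(MR²) = 1.
Rolling without slipping gives ω = v/R, so the total kinetic energy is ½Mv² + ½Iω² = ½(1+k)Mv² = Mv².
Conserving energy between top and bottom: Mv² = Mv₀² + Mgh, hence v² = v₀² + 2gh/(1+k).
v = √(3.17² + 2×9.8×1.01/2) = √19.95 ≈ 4.47 m/s.

v ≈ 4.47 m/s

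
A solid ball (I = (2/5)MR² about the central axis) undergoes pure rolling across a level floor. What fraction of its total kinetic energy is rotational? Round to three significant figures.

With I = (2/5)MR², the ratio k = I/(MR²) is 0.4.
With ω = v/R, KE_trans = ½Mv² and KE_rot = ½Iω² = ½kMv², so KE_total = ½(1+k)Mv².
The rotational fraction is therefore k/(1+k) = 0.4/1.4 ≈ 0.286.

fraction ≈ 0.286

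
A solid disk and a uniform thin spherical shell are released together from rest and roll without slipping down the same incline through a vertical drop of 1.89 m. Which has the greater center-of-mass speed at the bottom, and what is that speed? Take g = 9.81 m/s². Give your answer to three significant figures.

the solid disk, at v ≈ 4.97 m/s

For rolling without slipping, Mgh = ½(1+k)Mv² where k = I/(MR²), so v = √(2gh/(1+k)).
Solid disk: k = 0.5, giving v = √(2×9.81×1.89/1.5) = 4.972 m/s.
Uniform thin spherical shell: k = 2/3, giving v = √(2×9.81×1.89/1.667) = 4.717 m/s.
The smaller k wins: the solid disk, at ≈ 4.97 m/s.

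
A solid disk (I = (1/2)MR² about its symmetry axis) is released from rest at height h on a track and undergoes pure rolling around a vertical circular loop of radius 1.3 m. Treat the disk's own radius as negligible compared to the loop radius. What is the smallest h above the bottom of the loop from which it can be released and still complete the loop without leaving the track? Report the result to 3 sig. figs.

h_min ≈ 3.58 m

The moment of inertia is (1/2)MR², giving k ≡ I/(MR²) = 0.5.
At the top of the loop, the minimum-contact condition is Mg = Mv_top²/r, so v_top² = gr.
With ω = v/R, the kinetic energy at speed v is ½(1+k)Mv² = (3/4)Mv².
Energy conservation from release (height h) to the top (height 2r): Mgh = Mg(2r) + (3/4)M·gr.
Thus h_min = 2r + (1+k)r/2 = r(2 + 1.5/2) = 1.3 × 2.75 ≈ 3.58 m.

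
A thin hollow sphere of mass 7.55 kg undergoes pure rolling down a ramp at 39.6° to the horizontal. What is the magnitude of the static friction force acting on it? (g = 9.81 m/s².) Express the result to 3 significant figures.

The moment of inertia is (2/3)MR², giving k ≡ I/(MR²) = 2/3.
Along the incline Mg sinθ − f = Ma, and torque about the center fR = Iα = kMR²(a/R) gives f = kMa.
Combining, a = g sinθ/(1+k) and f = kMa = kMg sinθ/(1+k).
f = (2/3) × 7.55 × 9.81 × sin39.6° / 1.667 ≈ 18.9 N.

f ≈ 18.9 N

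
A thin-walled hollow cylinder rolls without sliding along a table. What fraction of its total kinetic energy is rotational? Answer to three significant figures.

Here I = MR², so the shape factor k = I/(MR²) = 1.
With ω = v/R, KE_trans = ½Mv² and KE_rot = ½Iω² = ½kMv², so KE_total = ½(1+k)Mv².
The rotational fraction is therefore k/(1+k) = 1/2 ≈ 0.500.

fraction ≈ 0.500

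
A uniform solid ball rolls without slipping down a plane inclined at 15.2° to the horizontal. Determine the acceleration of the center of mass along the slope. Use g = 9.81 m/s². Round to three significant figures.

The moment of inertia is (2/5)MR², giving k ≡ I/(MR²) = 0.4.
Newton's second law down the slope: Mg sinθ − f = Ma. The torque equation fR = Iα (with α = a/R) gives f = kMa.
Eliminating f: Mg sinθ = (1+k)Ma, so a = g sinθ/(1+k) = 9.81 × sin15.2° / 1.4 ≈ 1.84 m/s².

a ≈ 1.84 m/s²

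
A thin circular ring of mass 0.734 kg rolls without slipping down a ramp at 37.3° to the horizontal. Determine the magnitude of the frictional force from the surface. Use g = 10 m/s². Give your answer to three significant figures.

With I = MR², the ratio k = I/(MR²) is 1.
Translational: Mg sinθ − f = Ma. Rotational about the CM: fR = Iα = kMRa, so f = kMa.
Combining, a = g sinθ/(1+k) and f = kMa = kMg sinθ/(1+k).
f = 1 × 0.734 × 10 × sin37.3° / 2 ≈ 2.22 N.

f ≈ 2.22 N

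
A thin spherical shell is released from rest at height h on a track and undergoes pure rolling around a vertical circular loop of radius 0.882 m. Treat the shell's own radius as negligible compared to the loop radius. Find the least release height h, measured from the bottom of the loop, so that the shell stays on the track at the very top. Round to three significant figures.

For this body I = (2/3)MR², i.e. k = I/(MR²) = 2/3.
At the top of the loop, the minimum-contact condition is Mg = Mv_top²/r, so v_top² = gr.
With ω = v/R, the kinetic energy at speed v is ½(1+k)Mv² = (5/6)Mv².
Energy conservation from release (height h) to the top (height 2r): Mgh = Mg(2r) + (5/6)M·gr.
Thus h_min = 2r + (1+k)r/2 = r(2 + 1.667/2) = 0.882 × 2.833 ≈ 2.50 m.

h_min ≈ 2.50 m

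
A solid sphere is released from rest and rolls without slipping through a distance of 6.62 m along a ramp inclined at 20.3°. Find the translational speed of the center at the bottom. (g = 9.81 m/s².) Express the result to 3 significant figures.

For this body I = (2/5)MR², i.e. k = I/(MR²) = 0.4.
Since it rolls without slipping, ω = v/R and KE = ½Mv² + ½Iω² = ½(1+k)Mv² = (7/10)Mv².
The vertical drop is h = L sinθ = 6.62 × sin20.3° = 2.297 m.
Energy conservation: Mgh = (7/10)Mv², so v = √(2gh/(1+k)) = √(2 × 9.81 × 2.297 / 1.4) ≈ 5.67 m/s.

v ≈ 5.67 m/s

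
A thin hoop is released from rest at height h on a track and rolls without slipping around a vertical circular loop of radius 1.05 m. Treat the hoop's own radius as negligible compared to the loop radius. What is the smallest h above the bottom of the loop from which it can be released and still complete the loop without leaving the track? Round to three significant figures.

h_min ≈ 3.15 m

For this body I = MR², i.e. k = I/(MR²) = 1.
At the top, contact is just lost when gravity alone supplies the centripetal force: Mg = Mv_top²/r, i.e. v_top² = gr.
With ω = v/R, the kinetic energy at speed v is ½(1+k)Mv² = Mv².
Energy conservation from release (height h) to the top (height 2r): Mgh = Mg(2r) + M·gr.
Thus h_min = 2r + (1+k)r/2 = r(2 + 2/2) = 1.05 × 3 ≈ 3.15 m.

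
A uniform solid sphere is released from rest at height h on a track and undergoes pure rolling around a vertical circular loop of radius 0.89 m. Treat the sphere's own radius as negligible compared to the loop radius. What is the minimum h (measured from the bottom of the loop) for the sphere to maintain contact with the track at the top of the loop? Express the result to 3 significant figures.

Here I = (2/5)MR², so the shape factor k = I/(MR²) = 0.4.
At the top of the loop, the minimum-contact condition is Mg = Mv_top²/r, so v_top² = gr.
With ω = v/R, the kinetic energy at speed v is ½(1+k)Mv² = (7/10)Mv².
Energy conservation from release (height h) to the top (height 2r): Mgh = Mg(2r) + (7/10)M·gr.
Thus h_min = 2r + (1+k)r/2 = r(2 + 1.4/2) = 0.89 × 2.7 ≈ 2.40 m.

h_min ≈ 2.40 m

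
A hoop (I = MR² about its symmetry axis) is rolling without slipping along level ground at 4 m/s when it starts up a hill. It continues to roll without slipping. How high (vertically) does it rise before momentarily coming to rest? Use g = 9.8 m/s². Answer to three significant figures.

h ≈ 1.63 m

With I = MR², the ratio k = I/(MR²) is 1.
The rolling condition ω = v/R makes the rotational term ½I(v/R)² = ½kMv², so KE_total = ½(1+k)Mv² = Mv².
All of this converts to potential energy at the highest point: Mv₀² = Mgh.
Thus h = (1+k)v₀²/(2g) = 2 × 4² / (2 × 9.8) ≈ 1.63 m.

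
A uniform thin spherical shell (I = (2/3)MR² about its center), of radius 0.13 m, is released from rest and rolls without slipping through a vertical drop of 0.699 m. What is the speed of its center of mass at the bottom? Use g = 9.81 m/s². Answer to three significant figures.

v ≈ 2.87 m/s

For this body I = (2/3)MR², i.e. k = I/(MR²) = 2/3.
The rolling condition ω = v/R makes the rotational term ½I(v/R)² = ½kMv², so KE_total = ½(1+k)Mv² = (5/6)Mv².
Energy conservation: Mgh = (5/6)Mv², so v = √(2gh/(1+k)) = √(2 × 9.81 × 0.699 / 1.667) ≈ 2.87 m/s.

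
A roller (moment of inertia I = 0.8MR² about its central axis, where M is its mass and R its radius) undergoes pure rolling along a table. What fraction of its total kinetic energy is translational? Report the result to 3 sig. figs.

fraction ≈ 0.556

With I = 0.8MR², the ratio k = I/(MR²) is 0.8.
With ω = v/R, KE_trans = ½Mv² and KE_rot = ½Iω² = ½kMv², so KE_total = ½(1+k)Mv².
The translational fraction is therefore 1/(1+k) = 1/1.8 ≈ 0.556.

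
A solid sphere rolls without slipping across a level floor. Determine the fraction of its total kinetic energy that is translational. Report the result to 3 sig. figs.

The moment of inertia is (2/5)MR², giving k ≡ I/(MR²) = 0.4.
With ω = v/R, KE_trans = ½Mv² and KE_rot = ½Iω² = ½kMv², so KE_total = ½(1+k)Mv².
The translational fraction is therefore 1/(1+k) = 1/1.4 ≈ 0.714.

fraction ≈ 0.714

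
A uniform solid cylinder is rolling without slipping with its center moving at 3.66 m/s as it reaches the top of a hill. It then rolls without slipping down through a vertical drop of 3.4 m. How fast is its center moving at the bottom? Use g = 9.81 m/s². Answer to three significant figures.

Here I = (1/2)MR², so the shape factor k = I/(MR²) = 0.5.
Pure rolling means v = ωR; then KE = ½Mv² + ½I(v/R)² = ½(1+k)Mv² = (3/4)Mv².
Conserving energy between top and bottom: (3/4)Mv² = (3/4)Mv₀² + Mgh, hence v² = v₀² + 2gh/(1+k).
v = √(3.66² + 2×9.81×3.4/1.5) = √57.87 ≈ 7.61 m/s.

v ≈ 7.61 m/s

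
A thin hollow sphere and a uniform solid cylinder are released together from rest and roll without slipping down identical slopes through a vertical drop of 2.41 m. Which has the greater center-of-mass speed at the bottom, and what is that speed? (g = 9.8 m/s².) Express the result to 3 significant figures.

For rolling without slipping, Mgh = ½(1+k)Mv² where k = I/(MR²), so v = √(2gh/(1+k)).
Thin hollow sphere: k = 2/3, giving v = √(2×9.8×2.41/1.667) = 5.324 m/s.
Uniform solid cylinder: k = 0.5, giving v = √(2×9.8×2.41/1.5) = 5.612 m/s.
The smaller k wins: the uniform solid cylinder, at ≈ 5.61 m/s.

the uniform solid cylinder, at v ≈ 5.61 m/s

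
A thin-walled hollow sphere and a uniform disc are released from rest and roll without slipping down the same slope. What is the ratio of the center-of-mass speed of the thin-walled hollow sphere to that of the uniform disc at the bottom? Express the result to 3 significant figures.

v_ratio ≈ 0.949

Each satisfies Mgh = ½(1+k)Mv² with k = I/(MR²), so v ∝ 1/√(1+k).
For the thin-walled hollow sphere k = 2/3; for the uniform disc k = 0.5.
v₁/v₂ = √((1+k₂)/(1+k₁)) = √(1.5/1.667) ≈ 0.949.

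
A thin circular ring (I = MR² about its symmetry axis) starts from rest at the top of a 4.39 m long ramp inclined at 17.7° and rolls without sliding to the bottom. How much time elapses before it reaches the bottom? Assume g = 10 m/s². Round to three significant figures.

With I = MR², the ratio k = I/(MR²) is 1.
Translational: Mg sinθ − f = Ma. Rotational about the CM: fR = Iα = kMRa, so f = kMa.
Hence a = g sinθ/(1+k) = 10×sin17.7°/2 = 1.52 m/s².
Starting from rest, L = ½at², so t = √(2L/a) = √(2×4.39/1.52) ≈ 2.40 s.

t ≈ 2.40 s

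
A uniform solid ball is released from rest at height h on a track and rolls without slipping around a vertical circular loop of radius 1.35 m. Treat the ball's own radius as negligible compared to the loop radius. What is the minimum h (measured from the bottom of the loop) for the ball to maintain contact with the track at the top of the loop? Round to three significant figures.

The moment of inertia is (2/5)MR², giving k ≡ I/(MR²) = 0.4.
At the top, contact is just lost when gravity alone supplies the centripetal force: Mg = Mv_top²/r, i.e. v_top² = gr.
With ω = v/R, the kinetic energy at speed v is ½(1+k)Mv² = (7/10)Mv².
Energy conservation from release (height h) to the top (height 2r): Mgh = Mg(2r) + (7/10)M·gr.
Thus h_min = 2r + (1+k)r/2 = r(2 + 1.4/2) = 1.35 × 2.7 ≈ 3.65 m.

h_min ≈ 3.65 m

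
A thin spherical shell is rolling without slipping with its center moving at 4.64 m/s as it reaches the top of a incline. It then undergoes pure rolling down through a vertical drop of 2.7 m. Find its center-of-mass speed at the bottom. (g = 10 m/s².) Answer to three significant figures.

The moment of inertia is (2/3)MR², giving k ≡ I/(MR²) = 2/3.
Rolling without slipping gives ω = v/R, so the total kinetic energy is ½Mv² + ½Iω² = ½(1+k)Mv² = (5/6)Mv².
Energy conservation: (5/6)Mv₀² + Mgh = (5/6)Mv², so v² = v₀² + 2gh/(1+k).
v = √(4.64² + 2×10×2.7/1.667) = √53.93 ≈ 7.34 m/s.

v ≈ 7.34 m/s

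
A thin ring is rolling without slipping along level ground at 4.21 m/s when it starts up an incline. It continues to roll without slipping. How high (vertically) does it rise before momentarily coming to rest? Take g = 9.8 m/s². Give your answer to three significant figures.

h ≈ 1.81 m

For this body I = MR², i.e. k = I/(MR²) = 1.
Pure rolling means v = ωR; then KE = ½Mv² + ½I(v/R)² = ½(1+k)Mv² = Mv².
All of this converts to potential energy at the highest point: Mv₀² = Mgh.
Thus h = (1+k)v₀²/(2g) = 2 × 4.21² / (2 × 9.8) ≈ 1.81 m.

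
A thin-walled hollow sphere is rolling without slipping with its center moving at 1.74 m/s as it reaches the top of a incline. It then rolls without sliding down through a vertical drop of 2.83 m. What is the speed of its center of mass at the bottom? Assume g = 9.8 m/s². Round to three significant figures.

v ≈ 6.03 m/s

With I = (2/3)MR², the ratio k = I/(MR²) is 2/3.
Rolling without slipping gives ω = v/R, so the total kinetic energy is ½Mv² + ½Iω² = ½(1+k)Mv² = (5/6)Mv².
Conserving energy between top and bottom: (5/6)Mv² = (5/6)Mv₀² + Mgh, hence v² = v₀² + 2gh/(1+k).
v = √(1.74² + 2×9.8×2.83/1.667) = √36.31 ≈ 6.03 m/s.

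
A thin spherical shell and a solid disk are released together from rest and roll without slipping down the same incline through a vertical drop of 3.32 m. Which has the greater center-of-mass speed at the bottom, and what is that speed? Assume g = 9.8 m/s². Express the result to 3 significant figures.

the solid disk, at v ≈ 6.59 m/s

For rolling without slipping, Mgh = ½(1+k)Mv² where k = I/(MR²), so v = √(2gh/(1+k)).
Thin spherical shell: k = 2/3, giving v = √(2×9.8×3.32/1.667) = 6.248 m/s.
Solid disk: k = 0.5, giving v = √(2×9.8×3.32/1.5) = 6.586 m/s.
The smaller k wins: the solid disk, at ≈ 6.59 m/s.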